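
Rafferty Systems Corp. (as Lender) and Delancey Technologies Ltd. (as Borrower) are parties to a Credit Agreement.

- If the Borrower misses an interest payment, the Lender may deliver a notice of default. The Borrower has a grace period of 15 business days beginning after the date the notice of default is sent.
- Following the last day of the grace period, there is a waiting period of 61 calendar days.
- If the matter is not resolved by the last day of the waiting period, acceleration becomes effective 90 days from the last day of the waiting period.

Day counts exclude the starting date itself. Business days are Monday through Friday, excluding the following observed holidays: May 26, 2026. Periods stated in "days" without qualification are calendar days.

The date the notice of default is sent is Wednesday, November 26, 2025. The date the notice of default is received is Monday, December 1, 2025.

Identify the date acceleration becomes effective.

The last day of the grace period: 15 business days after Wednesday, November 26, 2025, skipping weekends — Nov 27, Nov 28, Dec 1, Dec 2, …, Dec 15, Dec 16, Dec 17 — lands on Wednesday, December 17, 2025.
Adding 61 calendar days to December 17, 2025 gives February 16, 2026, which is the last day of the waiting period.
The date acceleration becomes effective: February 16, 2026 + 90 days = May 17, 2026.

May 17, 2026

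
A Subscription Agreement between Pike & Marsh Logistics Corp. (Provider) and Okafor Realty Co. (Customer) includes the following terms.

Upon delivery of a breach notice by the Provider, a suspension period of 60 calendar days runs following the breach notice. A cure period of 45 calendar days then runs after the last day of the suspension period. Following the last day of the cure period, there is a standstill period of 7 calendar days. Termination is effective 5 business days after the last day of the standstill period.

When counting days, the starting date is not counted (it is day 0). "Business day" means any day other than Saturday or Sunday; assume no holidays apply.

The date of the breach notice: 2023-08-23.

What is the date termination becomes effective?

The last day of the suspension period: 2023-08-23 + 60 days = 2023-10-22.
The last day of the cure period: 45 calendar days after 2023-10-22 is 2023-12-06.
The last day of the standstill period: 7 calendar days after 2023-12-06 is 2023-12-13.
The date termination becomes effective: 5 business days after Wednesday, 2023-12-13, skipping weekends — Dec 14, Dec 15, Dec 18, Dec 19, Dec 20 — lands on Wednesday, 2023-12-20.

2023-12-20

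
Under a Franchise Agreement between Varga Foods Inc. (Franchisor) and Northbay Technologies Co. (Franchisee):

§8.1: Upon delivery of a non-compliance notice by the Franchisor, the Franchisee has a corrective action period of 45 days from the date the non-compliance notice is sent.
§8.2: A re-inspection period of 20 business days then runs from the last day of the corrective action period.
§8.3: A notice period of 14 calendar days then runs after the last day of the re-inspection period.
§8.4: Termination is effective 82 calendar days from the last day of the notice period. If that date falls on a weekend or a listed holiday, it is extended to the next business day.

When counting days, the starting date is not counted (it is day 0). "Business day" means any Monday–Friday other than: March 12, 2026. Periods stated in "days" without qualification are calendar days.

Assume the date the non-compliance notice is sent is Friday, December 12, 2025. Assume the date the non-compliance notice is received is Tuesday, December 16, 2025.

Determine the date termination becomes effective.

The last day of the corrective action period: December 12, 2025 + 45 days = January 26, 2026.
From Monday, January 26, 2026, 20 business days (Jan 27, Jan 28, Jan 29, Jan 30, …, Feb 19, Feb 20, Feb 23, skipping weekends) brings us to Monday, February 23, 2026, which is the last day of the re-inspection period.
Adding 14 calendar days to February 23, 2026 gives March 9, 2026, which is the last day of the notice period.
The date termination becomes effective: 82 calendar days after March 9, 2026 is May 30, 2026. That falls on a Saturday, so it rolls to the next business day, Monday, June 1, 2026.

June 1, 2026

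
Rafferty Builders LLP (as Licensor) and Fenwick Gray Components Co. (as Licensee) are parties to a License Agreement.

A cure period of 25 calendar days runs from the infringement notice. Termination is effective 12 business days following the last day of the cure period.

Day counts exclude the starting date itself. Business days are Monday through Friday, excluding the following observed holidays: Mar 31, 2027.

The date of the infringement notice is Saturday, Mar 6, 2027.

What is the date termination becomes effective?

Adding 25 calendar days to Mar 6, 2027 gives Mar 31, 2027, which is the last day of the cure period.
From Wednesday, Mar 31, 2027, 12 business days (Apr 1, Apr 2, Apr 5, Apr 6, …, Apr 14, Apr 15, Apr 16, skipping weekends) brings us to Friday, Apr 16, 2027, which is the date termination becomes effective.

Apr 16, 2027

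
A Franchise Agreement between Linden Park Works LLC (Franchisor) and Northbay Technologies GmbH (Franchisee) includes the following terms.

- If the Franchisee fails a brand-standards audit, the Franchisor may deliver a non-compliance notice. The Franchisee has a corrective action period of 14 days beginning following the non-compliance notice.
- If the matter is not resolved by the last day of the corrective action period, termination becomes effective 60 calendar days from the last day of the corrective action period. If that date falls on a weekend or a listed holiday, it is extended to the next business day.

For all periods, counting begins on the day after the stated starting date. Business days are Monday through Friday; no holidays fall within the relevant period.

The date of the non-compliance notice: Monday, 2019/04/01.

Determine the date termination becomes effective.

Adding 14 calendar days to 2019/04/01 gives 2019/04/15, which is the last day of the corrective action period.
The date termination becomes effective: 2019/04/15 + 60 days = 2019/06/14. 2019/06/14 is a Friday, so no roll-forward applies.

2019/06/14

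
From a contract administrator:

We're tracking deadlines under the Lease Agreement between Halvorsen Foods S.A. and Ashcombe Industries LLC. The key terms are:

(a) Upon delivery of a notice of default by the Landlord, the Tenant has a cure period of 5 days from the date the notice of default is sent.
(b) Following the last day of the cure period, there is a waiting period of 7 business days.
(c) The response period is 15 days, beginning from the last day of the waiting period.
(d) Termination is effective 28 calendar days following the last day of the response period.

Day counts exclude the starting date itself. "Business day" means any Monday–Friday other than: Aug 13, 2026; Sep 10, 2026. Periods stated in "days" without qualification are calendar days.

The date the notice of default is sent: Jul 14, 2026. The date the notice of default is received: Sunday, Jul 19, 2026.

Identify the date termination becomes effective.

The last day of the cure period: Jul 14, 2026 + 5 days = Jul 19, 2026.
The last day of the waiting period: 7 business days after Sunday, Jul 19, 2026, skipping weekends — Jul 20, Jul 21, Jul 22, Jul 23, Jul 24, Jul 27, Jul 28 — lands on Tuesday, Jul 28, 2026.
Adding 15 calendar days to Jul 28, 2026 gives Aug 12, 2026, which is the last day of the response period.
The date termination becomes effective: 28 calendar days after Aug 12, 2026 is Sep 9, 2026.

Sep 9, 2026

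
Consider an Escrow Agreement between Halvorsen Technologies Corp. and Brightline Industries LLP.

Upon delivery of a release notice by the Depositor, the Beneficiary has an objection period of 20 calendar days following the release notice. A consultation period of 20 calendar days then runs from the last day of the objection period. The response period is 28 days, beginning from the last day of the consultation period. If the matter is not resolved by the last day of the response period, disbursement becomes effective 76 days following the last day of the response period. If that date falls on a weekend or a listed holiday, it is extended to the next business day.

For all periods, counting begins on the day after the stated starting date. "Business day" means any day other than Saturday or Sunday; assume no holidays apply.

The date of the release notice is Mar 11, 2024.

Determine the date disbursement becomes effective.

The last day of the objection period: Mar 11, 2024 + 20 days = Mar 31, 2024.
The last day of the consultation period: 20 calendar days after Mar 31, 2024 is Apr 20, 2024.
The last day of the response period: Apr 20, 2024 + 28 days = May 18, 2024.
The date disbursement becomes effective: May 18, 2024 + 76 days = Aug 2, 2024. Aug 2, 2024 is a Friday, so no roll-forward applies.

Aug 2, 2024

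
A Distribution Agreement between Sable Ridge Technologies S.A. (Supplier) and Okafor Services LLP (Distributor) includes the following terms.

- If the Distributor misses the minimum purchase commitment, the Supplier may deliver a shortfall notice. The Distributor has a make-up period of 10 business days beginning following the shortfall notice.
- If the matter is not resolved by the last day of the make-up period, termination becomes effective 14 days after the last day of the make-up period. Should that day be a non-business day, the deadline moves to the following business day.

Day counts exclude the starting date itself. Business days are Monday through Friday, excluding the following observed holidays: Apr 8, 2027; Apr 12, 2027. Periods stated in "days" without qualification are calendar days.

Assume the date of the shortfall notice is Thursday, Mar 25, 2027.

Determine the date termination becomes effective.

From Thursday, Mar 25, 2027, 10 business days (Mar 26, Mar 29, Mar 30, Mar 31, Apr 1, Apr 2, Apr 5, Apr 6, Apr 7, Apr 9, skipping weekends and the listed holiday on Apr 8) brings us to Friday, Apr 9, 2027, which is the last day of the make-up period.
The date termination becomes effective: Apr 9, 2027 + 14 days = Apr 23, 2027. Apr 23, 2027 is a Friday and is not a listed holiday, so no roll-forward applies.

Apr 23, 2027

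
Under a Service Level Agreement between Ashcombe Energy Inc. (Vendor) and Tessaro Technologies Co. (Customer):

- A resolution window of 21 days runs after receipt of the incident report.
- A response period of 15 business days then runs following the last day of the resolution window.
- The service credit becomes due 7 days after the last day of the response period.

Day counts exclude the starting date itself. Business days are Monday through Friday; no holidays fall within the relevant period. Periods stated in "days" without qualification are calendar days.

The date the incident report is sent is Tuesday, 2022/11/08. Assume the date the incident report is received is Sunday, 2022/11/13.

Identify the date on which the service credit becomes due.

The last day of the resolution window: 21 calendar days after 2022/11/13 is 2022/12/04.
The last day of the response period: counting 15 business days from Sunday, 2022/12/04 (Dec 5, Dec 6, Dec 7, Dec 8, …, Dec 21, Dec 22, Dec 23, skipping weekends) reaches Friday, 2022/12/23.
The date on which the service credit becomes due: 7 calendar days after 2022/12/23 is 2022/12/30.

2022/12/30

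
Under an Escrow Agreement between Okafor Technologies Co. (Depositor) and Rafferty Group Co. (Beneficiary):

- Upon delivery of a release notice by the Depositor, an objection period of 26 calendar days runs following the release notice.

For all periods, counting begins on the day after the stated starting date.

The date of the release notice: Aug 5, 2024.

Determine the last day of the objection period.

Adding 26 calendar days to Aug 5, 2024 gives Aug 31, 2024, which is the last day of the objection period.

Aug 31, 2024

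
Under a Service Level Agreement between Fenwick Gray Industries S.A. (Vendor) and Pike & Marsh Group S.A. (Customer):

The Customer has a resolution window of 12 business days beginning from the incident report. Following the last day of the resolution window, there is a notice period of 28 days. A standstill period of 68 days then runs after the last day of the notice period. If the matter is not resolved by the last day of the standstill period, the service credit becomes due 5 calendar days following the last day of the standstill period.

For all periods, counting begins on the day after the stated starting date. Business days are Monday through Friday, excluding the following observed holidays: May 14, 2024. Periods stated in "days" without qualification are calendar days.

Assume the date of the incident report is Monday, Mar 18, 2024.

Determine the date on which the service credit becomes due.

The last day of the resolution window: counting 12 business days from Monday, Mar 18, 2024 (Mar 19, Mar 20, Mar 21, Mar 22, …, Apr 1, Apr 2, Apr 3, skipping weekends) reaches Wednesday, Apr 3, 2024.
The last day of the notice period: Apr 3, 2024 + 28 days = May 1, 2024.
Adding 68 calendar days to May 1, 2024 gives Jul 8, 2024, which is the last day of the standstill period.
Adding 5 calendar days to Jul 8, 2024 gives Jul 13, 2024, which is the date on which the service credit becomes due.

Jul 13, 2024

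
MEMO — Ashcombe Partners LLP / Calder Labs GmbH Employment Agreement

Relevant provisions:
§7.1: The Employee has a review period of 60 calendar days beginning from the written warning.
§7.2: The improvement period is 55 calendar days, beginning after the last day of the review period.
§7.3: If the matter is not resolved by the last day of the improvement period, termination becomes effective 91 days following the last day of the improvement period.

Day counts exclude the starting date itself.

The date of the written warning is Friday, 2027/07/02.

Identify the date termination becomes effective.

The last day of the review period: 60 calendar days after 2027/07/02 is 2027/08/31.
The last day of the improvement period: 55 calendar days after 2027/08/31 is 2027/10/25.
Adding 91 calendar days to 2027/10/25 gives 2028/01/24, which is the date termination becomes effective.

2028/01/24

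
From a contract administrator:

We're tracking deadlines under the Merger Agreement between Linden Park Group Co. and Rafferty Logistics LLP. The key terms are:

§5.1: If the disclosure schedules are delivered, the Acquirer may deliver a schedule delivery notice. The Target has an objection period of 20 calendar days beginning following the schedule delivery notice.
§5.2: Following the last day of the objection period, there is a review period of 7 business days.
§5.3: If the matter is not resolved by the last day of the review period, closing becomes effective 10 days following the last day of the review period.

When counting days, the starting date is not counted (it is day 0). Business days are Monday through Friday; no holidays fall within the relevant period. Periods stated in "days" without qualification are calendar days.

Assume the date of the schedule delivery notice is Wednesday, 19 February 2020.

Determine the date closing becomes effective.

Adding 20 calendar days to 19 February 2020 gives 10 March 2020, which is the last day of the objection period.
The last day of the review period: counting 7 business days from Tuesday, 10 March 2020 (Mar 11, Mar 12, Mar 13, Mar 16, Mar 17, Mar 18, Mar 19, skipping weekends) reaches Thursday, 19 March 2020.
Adding 10 calendar days to 19 March 2020 gives 29 March 2020, which is the date closing becomes effective.

29 March 2020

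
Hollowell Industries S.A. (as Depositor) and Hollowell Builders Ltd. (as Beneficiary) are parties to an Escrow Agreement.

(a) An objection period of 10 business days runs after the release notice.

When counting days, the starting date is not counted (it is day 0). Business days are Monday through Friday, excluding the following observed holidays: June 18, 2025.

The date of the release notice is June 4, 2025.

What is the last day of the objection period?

The last day of the objection period: 10 business days after Wednesday, June 4, 2025, skipping weekends and the listed holiday on Jun 18 — Jun 5, Jun 6, Jun 9, Jun 10, Jun 11, Jun 12, Jun 13, Jun 16, Jun 17, Jun 19 — lands on Thursday, June 19, 2025.

June 19, 2025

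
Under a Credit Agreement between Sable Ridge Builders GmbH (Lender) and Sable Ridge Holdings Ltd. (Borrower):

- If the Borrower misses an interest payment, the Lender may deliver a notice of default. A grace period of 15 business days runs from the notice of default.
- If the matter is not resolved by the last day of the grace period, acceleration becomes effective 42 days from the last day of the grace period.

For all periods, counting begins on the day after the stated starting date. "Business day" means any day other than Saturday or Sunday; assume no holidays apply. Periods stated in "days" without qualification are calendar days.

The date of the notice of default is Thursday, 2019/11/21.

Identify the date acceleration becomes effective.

2020/01/23

The last day of the grace period: 15 business days after Thursday, 2019/11/21, skipping weekends — Nov 22, Nov 25, Nov 26, Nov 27, …, Dec 10, Dec 11, Dec 12 — lands on Thursday, 2019/12/12.
Adding 42 calendar days to 2019/12/12 gives 2020/01/23, which is the date acceleration becomes effective.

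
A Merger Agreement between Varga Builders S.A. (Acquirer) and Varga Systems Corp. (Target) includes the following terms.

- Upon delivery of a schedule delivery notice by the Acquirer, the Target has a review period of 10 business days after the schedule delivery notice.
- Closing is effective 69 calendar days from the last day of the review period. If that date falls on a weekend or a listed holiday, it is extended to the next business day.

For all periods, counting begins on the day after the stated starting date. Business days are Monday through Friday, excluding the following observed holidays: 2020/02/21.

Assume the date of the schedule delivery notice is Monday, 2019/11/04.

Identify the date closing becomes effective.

2020/01/27

The last day of the review period: 10 business days after Monday, 2019/11/04, skipping weekends — Nov 5, Nov 6, Nov 7, Nov 8, Nov 11, Nov 12, Nov 13, Nov 14, Nov 15, Nov 18 — lands on Monday, 2019/11/18.
The date closing becomes effective: 2019/11/18 + 69 days = 2020/01/26. That falls on a Sunday, so it rolls to the next business day, Monday, 2020/01/27.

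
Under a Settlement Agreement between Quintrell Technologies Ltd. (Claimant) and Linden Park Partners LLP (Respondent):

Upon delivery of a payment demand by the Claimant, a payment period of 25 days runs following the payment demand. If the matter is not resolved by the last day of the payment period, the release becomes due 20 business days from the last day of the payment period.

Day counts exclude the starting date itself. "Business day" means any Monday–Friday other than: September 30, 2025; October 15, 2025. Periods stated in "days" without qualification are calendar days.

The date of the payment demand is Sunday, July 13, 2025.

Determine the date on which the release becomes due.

The last day of the payment period: July 13, 2025 + 25 days = August 7, 2025.
The date on which the release becomes due: counting 20 business days from Thursday, August 7, 2025 (Aug 8, Aug 11, Aug 12, Aug 13, …, Sep 2, Sep 3, Sep 4, skipping weekends) reaches Thursday, September 4, 2025.

September 4, 2025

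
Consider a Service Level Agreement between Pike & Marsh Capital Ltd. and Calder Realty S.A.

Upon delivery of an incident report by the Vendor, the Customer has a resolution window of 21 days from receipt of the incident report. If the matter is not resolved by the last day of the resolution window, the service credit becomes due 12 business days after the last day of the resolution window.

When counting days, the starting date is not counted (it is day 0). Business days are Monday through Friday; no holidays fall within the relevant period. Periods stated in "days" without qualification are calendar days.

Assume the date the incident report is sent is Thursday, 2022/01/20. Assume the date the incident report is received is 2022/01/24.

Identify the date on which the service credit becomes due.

Adding 21 calendar days to 2022/01/24 gives 2022/02/14, which is the last day of the resolution window.
From Monday, 2022/02/14, 12 business days (Feb 15, Feb 16, Feb 17, Feb 18, …, Feb 28, Mar 1, Mar 2, skipping weekends) brings us to Wednesday, 2022/03/02, which is the date on which the service credit becomes due.

2022/03/02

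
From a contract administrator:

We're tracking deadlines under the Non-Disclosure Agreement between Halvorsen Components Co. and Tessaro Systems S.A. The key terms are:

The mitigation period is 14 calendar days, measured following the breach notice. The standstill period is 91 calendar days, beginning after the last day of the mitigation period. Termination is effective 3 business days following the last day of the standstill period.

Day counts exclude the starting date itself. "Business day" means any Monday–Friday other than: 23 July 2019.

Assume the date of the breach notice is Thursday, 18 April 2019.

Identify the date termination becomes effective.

The last day of the mitigation period: 14 calendar days after 18 April 2019 is 2 May 2019.
The last day of the standstill period: 2 May 2019 + 91 days = 1 August 2019.
The date termination becomes effective: counting 3 business days from Thursday, 1 August 2019 (Aug 2, Aug 5, Aug 6, skipping weekends) reaches Tuesday, 6 August 2019.

6 August 2019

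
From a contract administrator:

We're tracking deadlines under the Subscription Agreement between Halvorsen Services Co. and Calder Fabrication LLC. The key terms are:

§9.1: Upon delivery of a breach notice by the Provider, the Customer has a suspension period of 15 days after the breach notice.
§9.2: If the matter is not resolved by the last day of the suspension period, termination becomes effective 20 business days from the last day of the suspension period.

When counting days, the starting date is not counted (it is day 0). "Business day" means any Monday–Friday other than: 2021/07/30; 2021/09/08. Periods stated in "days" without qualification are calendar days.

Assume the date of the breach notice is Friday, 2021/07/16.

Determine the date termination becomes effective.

2021/08/27

The last day of the suspension period: 2021/07/16 + 15 days = 2021/07/31.
The date termination becomes effective: 20 business days after Saturday, 2021/07/31, skipping weekends — Aug 2, Aug 3, Aug 4, Aug 5, …, Aug 25, Aug 26, Aug 27 — lands on Friday, 2021/08/27.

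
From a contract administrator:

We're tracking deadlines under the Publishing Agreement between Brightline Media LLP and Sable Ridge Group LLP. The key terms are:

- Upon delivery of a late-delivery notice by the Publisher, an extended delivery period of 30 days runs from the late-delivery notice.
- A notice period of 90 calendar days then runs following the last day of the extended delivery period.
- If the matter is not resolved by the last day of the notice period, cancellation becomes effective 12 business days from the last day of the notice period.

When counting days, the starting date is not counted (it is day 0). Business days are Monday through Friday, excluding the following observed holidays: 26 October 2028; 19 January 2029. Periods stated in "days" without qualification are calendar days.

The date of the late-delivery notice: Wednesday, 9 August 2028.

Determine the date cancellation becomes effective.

The last day of the extended delivery period: 30 calendar days after 9 August 2028 is 8 September 2028.
The last day of the notice period: 90 calendar days after 8 September 2028 is 7 December 2028.
From Thursday, 7 December 2028, 12 business days (Dec 8, Dec 11, Dec 12, Dec 13, …, Dec 21, Dec 22, Dec 25, skipping weekends) brings us to Monday, 25 December 2028, which is the date cancellation becomes effective.

25 December 2028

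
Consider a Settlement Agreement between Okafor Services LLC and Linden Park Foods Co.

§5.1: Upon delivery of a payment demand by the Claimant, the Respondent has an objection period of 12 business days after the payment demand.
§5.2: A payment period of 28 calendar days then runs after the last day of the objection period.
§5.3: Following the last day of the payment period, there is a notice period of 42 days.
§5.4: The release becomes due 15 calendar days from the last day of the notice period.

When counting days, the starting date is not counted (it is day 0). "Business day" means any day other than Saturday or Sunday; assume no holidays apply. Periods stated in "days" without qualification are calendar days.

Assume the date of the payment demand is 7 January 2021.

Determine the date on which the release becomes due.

The last day of the objection period: counting 12 business days from Thursday, 7 January 2021 (Jan 8, Jan 11, Jan 12, Jan 13, …, Jan 21, Jan 22, Jan 25, skipping weekends) reaches Monday, 25 January 2021.
Adding 28 calendar days to 25 January 2021 gives 22 February 2021, which is the last day of the payment period.
Adding 42 calendar days to 22 February 2021 gives 5 April 2021, which is the last day of the notice period.
The date on which the release becomes due: 5 April 2021 + 15 days = 20 April 2021.

20 April 2021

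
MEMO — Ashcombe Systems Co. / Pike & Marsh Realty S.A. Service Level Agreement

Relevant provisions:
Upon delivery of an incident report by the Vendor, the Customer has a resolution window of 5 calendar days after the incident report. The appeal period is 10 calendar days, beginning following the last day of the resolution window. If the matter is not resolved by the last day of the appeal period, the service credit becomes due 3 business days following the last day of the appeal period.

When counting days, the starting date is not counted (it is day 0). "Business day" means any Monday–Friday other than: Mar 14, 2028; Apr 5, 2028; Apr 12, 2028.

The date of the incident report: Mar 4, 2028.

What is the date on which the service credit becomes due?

The last day of the resolution window: Mar 4, 2028 + 5 days = Mar 9, 2028.
The last day of the appeal period: Mar 9, 2028 + 10 days = Mar 19, 2028.
From Sunday, Mar 19, 2028, 3 business days (Mar 20, Mar 21, Mar 22, skipping weekends) brings us to Wednesday, Mar 22, 2028, which is the date on which the service credit becomes due.

Mar 22, 2028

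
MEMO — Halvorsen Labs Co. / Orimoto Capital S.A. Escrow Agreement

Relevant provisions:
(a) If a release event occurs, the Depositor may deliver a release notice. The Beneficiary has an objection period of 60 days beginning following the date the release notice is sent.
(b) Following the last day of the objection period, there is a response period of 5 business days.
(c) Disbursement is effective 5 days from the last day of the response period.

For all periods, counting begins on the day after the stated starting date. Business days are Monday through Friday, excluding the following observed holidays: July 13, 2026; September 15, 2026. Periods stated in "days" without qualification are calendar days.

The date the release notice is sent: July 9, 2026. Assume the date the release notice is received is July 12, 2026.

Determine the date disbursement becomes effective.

Adding 60 calendar days to July 9, 2026 gives September 7, 2026, which is the last day of the objection period.
The last day of the response period: counting 5 business days from Monday, September 7, 2026 (Sep 8, Sep 9, Sep 10, Sep 11, Sep 14, skipping weekends) reaches Monday, September 14, 2026.
The date disbursement becomes effective: 5 calendar days after September 14, 2026 is September 19, 2026.

September 19, 2026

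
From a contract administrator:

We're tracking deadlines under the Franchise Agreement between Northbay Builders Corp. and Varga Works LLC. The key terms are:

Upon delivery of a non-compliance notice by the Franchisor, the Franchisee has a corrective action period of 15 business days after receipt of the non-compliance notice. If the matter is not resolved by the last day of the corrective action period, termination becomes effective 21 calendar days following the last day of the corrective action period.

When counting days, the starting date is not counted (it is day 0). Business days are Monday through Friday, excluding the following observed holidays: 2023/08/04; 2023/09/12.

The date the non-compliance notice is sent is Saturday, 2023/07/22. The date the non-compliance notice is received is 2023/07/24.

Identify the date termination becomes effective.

2023/09/05

From Monday, 2023/07/24, 15 business days (Jul 25, Jul 26, Jul 27, Jul 28, …, Aug 11, Aug 14, Aug 15, skipping weekends and the listed holiday on Aug 4) brings us to Tuesday, 2023/08/15, which is the last day of the corrective action period.
The date termination becomes effective: 21 calendar days after 2023/08/15 is 2023/09/05.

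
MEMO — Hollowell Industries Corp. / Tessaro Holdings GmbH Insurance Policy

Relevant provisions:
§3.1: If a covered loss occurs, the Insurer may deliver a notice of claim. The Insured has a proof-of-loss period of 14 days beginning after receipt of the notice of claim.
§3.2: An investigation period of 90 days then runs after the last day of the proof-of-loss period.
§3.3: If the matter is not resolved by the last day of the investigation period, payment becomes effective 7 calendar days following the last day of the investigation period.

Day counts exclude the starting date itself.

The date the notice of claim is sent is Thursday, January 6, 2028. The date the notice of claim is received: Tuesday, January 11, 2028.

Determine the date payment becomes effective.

The last day of the proof-of-loss period: January 11, 2028 + 14 days = January 25, 2028.
The last day of the investigation period: 90 calendar days after January 25, 2028 is April 24, 2028.
The date payment becomes effective: 7 calendar days after April 24, 2028 is May 1, 2028.

May 1, 2028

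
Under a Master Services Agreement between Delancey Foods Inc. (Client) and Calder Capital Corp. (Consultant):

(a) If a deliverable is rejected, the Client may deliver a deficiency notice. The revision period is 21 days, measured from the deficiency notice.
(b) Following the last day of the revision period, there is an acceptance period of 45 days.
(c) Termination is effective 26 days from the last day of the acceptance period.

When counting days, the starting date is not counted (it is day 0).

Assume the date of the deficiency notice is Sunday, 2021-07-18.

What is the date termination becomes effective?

2021-10-18

The last day of the revision period: 21 calendar days after 2021-07-18 is 2021-08-08.
Adding 45 calendar days to 2021-08-08 gives 2021-09-22, which is the last day of the acceptance period.
The date termination becomes effective: 26 calendar days after 2021-09-22 is 2021-10-18.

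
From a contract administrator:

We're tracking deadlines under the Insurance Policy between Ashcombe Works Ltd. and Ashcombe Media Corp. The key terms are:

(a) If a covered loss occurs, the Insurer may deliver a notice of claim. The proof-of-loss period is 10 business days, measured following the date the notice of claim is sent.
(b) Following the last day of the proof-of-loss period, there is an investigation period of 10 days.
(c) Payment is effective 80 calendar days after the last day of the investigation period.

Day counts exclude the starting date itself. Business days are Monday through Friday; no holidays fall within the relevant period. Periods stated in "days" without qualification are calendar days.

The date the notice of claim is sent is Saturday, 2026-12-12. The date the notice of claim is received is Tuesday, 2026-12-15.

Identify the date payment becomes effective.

The last day of the proof-of-loss period: 10 business days after Saturday, 2026-12-12, skipping weekends — Dec 14, Dec 15, Dec 16, Dec 17, Dec 18, Dec 21, Dec 22, Dec 23, Dec 24, Dec 25 — lands on Friday, 2026-12-25.
The last day of the investigation period: 2026-12-25 + 10 days = 2027-01-04.
The date payment becomes effective: 2027-01-04 + 80 days = 2027-03-25.

2027-03-25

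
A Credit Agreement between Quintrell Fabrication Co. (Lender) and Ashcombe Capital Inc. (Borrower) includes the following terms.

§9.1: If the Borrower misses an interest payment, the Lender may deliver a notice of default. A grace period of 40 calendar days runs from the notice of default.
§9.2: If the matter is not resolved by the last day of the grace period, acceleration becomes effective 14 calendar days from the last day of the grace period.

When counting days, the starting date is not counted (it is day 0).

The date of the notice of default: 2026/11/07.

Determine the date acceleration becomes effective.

The last day of the grace period: 2026/11/07 + 40 days = 2026/12/17.
Adding 14 calendar days to 2026/12/17 gives 2026/12/31, which is the date acceleration becomes effective.

2026/12/31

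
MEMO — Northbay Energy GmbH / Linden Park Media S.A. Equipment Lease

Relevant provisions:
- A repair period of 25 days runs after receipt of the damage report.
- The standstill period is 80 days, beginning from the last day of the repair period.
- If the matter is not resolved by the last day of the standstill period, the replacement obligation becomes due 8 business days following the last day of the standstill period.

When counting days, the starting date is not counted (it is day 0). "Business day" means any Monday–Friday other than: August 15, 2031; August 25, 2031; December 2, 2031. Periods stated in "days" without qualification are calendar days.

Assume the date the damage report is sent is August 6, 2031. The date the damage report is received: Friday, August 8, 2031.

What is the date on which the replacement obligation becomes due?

The last day of the repair period: August 8, 2031 + 25 days = September 2, 2031.
The last day of the standstill period: 80 calendar days after September 2, 2031 is November 21, 2031.
The date on which the replacement obligation becomes due: counting 8 business days from Friday, November 21, 2031 (Nov 24, Nov 25, Nov 26, Nov 27, Nov 28, Dec 1, Dec 3, Dec 4, skipping weekends and the listed holiday on Dec 2) reaches Thursday, December 4, 2031.

December 4, 2031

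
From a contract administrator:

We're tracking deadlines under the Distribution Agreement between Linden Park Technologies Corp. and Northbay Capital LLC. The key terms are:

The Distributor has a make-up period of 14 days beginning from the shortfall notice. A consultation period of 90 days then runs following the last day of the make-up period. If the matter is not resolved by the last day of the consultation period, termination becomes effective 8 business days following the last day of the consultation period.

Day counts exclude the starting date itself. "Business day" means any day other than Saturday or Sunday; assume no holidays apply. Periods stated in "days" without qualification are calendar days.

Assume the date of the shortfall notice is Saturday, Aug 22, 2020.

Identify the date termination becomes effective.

Dec 16, 2020

The last day of the make-up period: Aug 22, 2020 + 14 days = Sep 5, 2020.
The last day of the consultation period: 90 calendar days after Sep 5, 2020 is Dec 4, 2020.
The date termination becomes effective: counting 8 business days from Friday, Dec 4, 2020 (Dec 7, Dec 8, Dec 9, Dec 10, Dec 11, Dec 14, Dec 15, Dec 16, skipping weekends) reaches Wednesday, Dec 16, 2020.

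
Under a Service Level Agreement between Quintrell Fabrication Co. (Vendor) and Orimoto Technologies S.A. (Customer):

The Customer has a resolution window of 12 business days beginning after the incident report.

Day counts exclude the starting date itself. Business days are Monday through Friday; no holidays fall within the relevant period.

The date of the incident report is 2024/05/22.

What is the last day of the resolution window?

2024/06/07

From Wednesday, 2024/05/22, 12 business days (May 23, May 24, May 27, May 28, …, Jun 5, Jun 6, Jun 7, skipping weekends) brings us to Friday, 2024/06/07, which is the last day of the resolution window.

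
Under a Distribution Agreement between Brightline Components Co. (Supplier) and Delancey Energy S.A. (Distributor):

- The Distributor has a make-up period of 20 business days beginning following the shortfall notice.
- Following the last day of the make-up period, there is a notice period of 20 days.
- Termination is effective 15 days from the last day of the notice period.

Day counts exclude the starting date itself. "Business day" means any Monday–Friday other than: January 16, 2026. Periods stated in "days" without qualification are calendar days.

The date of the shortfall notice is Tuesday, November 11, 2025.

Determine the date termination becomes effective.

From Tuesday, November 11, 2025, 20 business days (Nov 12, Nov 13, Nov 14, Nov 17, …, Dec 5, Dec 8, Dec 9, skipping weekends) brings us to Tuesday, December 9, 2025, which is the last day of the make-up period.
Adding 20 calendar days to December 9, 2025 gives December 29, 2025, which is the last day of the notice period.
The date termination becomes effective: 15 calendar days after December 29, 2025 is January 13, 2026.

January 13, 2026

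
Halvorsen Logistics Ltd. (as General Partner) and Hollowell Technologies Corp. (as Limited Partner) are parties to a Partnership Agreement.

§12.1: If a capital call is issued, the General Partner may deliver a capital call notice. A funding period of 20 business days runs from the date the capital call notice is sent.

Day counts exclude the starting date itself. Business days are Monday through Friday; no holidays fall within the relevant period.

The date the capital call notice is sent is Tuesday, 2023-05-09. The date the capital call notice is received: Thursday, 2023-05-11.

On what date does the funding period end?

2023-06-06

The last day of the funding period: counting 20 business days from Tuesday, 2023-05-09 (May 10, May 11, May 12, May 15, …, Jun 2, Jun 5, Jun 6, skipping weekends) reaches Tuesday, 2023-06-06.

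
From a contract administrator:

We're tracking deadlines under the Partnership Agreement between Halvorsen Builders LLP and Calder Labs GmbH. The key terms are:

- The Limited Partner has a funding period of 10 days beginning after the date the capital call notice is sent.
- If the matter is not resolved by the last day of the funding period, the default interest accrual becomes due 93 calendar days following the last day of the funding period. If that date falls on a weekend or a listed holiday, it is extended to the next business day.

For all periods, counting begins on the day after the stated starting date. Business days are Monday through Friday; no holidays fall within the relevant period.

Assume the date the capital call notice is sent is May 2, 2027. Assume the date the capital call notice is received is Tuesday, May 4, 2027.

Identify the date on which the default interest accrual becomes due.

The last day of the funding period: 10 calendar days after May 2, 2027 is May 12, 2027.
The date on which the default interest accrual becomes due: 93 calendar days after May 12, 2027 is Aug 13, 2027. Aug 13, 2027 is a Friday, so no roll-forward applies.

Aug 13, 2027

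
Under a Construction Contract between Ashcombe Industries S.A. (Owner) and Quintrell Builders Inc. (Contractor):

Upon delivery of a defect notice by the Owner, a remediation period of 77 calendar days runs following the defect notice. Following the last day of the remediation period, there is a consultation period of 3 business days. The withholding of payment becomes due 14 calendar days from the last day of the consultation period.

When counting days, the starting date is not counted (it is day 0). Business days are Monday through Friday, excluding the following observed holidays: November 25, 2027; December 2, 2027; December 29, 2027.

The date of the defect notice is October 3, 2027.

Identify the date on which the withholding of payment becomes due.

January 5, 2028

The last day of the remediation period: 77 calendar days after October 3, 2027 is December 19, 2027.
From Sunday, December 19, 2027, 3 business days (Dec 20, Dec 21, Dec 22, skipping weekends) brings us to Wednesday, December 22, 2027, which is the last day of the consultation period.
Adding 14 calendar days to December 22, 2027 gives January 5, 2028, which is the date on which the withholding of payment becomes due.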